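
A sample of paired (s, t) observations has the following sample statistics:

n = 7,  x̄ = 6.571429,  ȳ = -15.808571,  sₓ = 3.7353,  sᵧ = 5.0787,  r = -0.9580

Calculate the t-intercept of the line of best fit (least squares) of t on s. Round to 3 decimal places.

b = r · sᵧ/sₓ = -0.958 · 5.0787/3.7353 = -1.302545
a = ȳ − b·x̄ = -15.808571 − (-1.302545)·6.571429 = -7.248992

-7.249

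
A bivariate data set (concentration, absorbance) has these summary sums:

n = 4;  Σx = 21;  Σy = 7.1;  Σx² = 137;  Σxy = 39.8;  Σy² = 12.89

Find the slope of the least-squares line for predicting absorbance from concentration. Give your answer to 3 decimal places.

Sxx = Σx² − (Σx)²/n = 137 − 110.25 = 26.75
Sxy = Σxy − (Σx)(Σy)/n = 39.8 − 37.275 = 2.525
b = Sxy/Sxx = 2.525/26.75 = 0.094393

0.094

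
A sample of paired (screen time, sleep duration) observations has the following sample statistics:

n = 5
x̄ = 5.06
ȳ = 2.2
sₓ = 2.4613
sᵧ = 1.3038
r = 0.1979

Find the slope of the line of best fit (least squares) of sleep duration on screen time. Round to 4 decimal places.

b = r · sᵧ/sₓ = 0.1979 · 1.3038/2.4613 = 0.104832

0.1048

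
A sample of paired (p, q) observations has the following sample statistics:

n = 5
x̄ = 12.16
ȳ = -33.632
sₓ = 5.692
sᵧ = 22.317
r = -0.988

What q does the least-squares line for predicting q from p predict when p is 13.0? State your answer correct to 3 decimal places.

-36.886

b = r · sᵧ/sₓ = -0.988 · 22.317/5.692 = -3.873717
a = ȳ − b·x̄ = -33.632 − (-3.873717)·12.16 = 13.472396
ŷ(13.0) = a + b·13.0 = 13.472396 + (-3.873717)·13 = -36.885922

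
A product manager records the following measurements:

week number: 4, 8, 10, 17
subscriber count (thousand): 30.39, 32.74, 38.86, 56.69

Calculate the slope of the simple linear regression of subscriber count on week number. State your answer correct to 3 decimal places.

2.126

n = 4, Σx = 39, Σy = 158.68, Σxy = 1735.81, Σx² = 469
Sxx = Σx² − (Σx)²/n = 469 − 380.25 = 88.75
Sxy = Σxy − (Σx)(Σy)/n = 1735.81 − 1547.13 = 188.68
b = Sxy/Sxx = 188.68/88.75 = 2.125972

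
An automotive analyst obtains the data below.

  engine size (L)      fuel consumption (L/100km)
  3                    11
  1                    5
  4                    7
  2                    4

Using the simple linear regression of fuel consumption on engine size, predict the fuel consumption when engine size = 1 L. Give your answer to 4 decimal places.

4.8000

n = 4, Σx = 10, Σy = 27, Σxy = 74, Σx² = 30
Sxx = Σx² − (Σx)²/n = 30 − 25 = 5
Sxy = Σxy − (Σx)(Σy)/n = 74 − 67.5 = 6.5
b = Sxy/Sxx = 6.5/5 = 1.3
a = ȳ − b·x̄ = 6.75 − 1.3·2.5 = 3.5
ŷ(1) = a + b·1 = 3.5 + 1.3·1 = 4.8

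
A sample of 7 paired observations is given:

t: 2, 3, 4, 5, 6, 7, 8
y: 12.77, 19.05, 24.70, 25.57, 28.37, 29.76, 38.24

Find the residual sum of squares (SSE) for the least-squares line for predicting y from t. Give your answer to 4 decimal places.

25.0547

n = 7, Σx = 35, Σy = 178.46, Σxy = 993.8, Σx² = 203, Σy² = 4942.7024
Sxx = Σx² − (Σx)²/n = 203 − 175 = 28
Sxy = Σxy − (Σx)(Σy)/n = 993.8 − 892.3 = 101.5
Syy = Σy² − (Σy)²/n = 4942.7024 − 4549.710229 = 392.992171
b = Sxy/Sxx = 101.5/28 = 3.625
SSE = Syy − b·Sxy = 392.992171 − 3.625·101.5 = 25.054671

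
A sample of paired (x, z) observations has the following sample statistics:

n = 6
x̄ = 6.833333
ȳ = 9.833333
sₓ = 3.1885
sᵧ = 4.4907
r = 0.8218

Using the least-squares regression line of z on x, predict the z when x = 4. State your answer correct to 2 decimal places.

6.55

b = r · sᵧ/sₓ = 0.8218 · 4.4907/3.1885 = 1.157427
a = ȳ − b·x̄ = 9.833333 − 1.157427·6.833333 = 1.924246
ŷ(4) = a + b·4 = 1.924246 + 1.157427·4 = 6.553956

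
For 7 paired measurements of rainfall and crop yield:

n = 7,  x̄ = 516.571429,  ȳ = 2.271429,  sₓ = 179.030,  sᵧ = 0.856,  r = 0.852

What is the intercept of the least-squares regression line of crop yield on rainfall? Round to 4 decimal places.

b = r · sᵧ/sₓ = 0.852 · 0.856/179.03 = 0.004074
a = ȳ − b·x̄ = 2.271429 − 0.004074·516.571429 = 0.167079

0.1671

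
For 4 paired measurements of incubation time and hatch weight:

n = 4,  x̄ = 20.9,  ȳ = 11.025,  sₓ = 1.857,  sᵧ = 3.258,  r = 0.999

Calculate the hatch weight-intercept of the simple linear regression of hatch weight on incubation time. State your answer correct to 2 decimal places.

b = r · sᵧ/sₓ = 0.999 · 3.258/1.857 = 1.752688
a = ȳ − b·x̄ = 11.025 − 1.752688·20.9 = -25.606184

-25.61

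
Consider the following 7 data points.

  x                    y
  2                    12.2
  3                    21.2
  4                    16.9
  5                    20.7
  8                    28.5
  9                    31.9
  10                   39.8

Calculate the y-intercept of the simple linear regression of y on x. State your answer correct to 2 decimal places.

n = 7, Σx = 41, Σy = 171.2, Σxy = 1172.2, Σx² = 299
Sxx = Σx² − (Σx)²/n = 299 − 240.142857 = 58.857143
Sxy = Σxy − (Σx)(Σy)/n = 1172.2 − 1002.742857 = 169.457143
b = Sxy/Sxx = 169.457143/58.857143 = 2.879126
a = ȳ − b·x̄ = 24.457143 − 2.879126·5.857143 = 7.593689

7.59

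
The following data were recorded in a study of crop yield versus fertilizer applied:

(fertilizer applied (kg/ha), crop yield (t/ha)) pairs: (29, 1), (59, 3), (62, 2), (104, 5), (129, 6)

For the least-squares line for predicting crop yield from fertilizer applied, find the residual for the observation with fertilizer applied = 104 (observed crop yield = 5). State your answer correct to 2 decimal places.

n = 5, Σx = 383, Σy = 17, Σxy = 1624, Σx² = 35623
Sxx = Σx² − (Σx)²/n = 35623 − 29337.8 = 6285.2
Sxy = Σxy − (Σx)(Σy)/n = 1624 − 1302.2 = 321.8
b = Sxy/Sxx = 321.8/6285.2 = 0.051200
a = ȳ − b·x̄ = 3.4 − 0.051200·76.6 = -0.521893
ŷ(104) = -0.521893 + 0.051200·104 = 4.802870
residual = y − ŷ = 5 − 4.802870 = 0.197130

0.20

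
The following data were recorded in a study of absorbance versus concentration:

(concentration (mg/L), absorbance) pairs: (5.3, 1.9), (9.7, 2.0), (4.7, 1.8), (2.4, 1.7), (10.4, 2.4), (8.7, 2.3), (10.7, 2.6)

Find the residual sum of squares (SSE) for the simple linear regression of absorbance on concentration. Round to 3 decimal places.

0.149

n = 7, Σx = 51.9, Σy = 14.7, Σxy = 114.8, Σx² = 448.37, Σy² = 31.55
Sxx = Σx² − (Σx)²/n = 448.37 − 384.801429 = 63.568571
Sxy = Σxy − (Σx)(Σy)/n = 114.8 − 108.99 = 5.81
Syy = Σy² − (Σy)²/n = 31.55 − 30.87 = 0.68
b = Sxy/Sxx = 5.81/63.568571 = 0.091397
SSE = Syy − b·Sxy = 0.68 − 0.091397·5.81 = 0.148981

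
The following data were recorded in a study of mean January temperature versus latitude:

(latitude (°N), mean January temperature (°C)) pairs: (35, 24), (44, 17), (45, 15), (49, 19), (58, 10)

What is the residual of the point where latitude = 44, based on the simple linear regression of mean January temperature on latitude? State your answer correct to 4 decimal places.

n = 5, Σx = 231, Σy = 85, Σxy = 3774, Σx² = 10951
Sxx = Σx² − (Σx)²/n = 10951 − 10672.2 = 278.8
Sxy = Σxy − (Σx)(Σy)/n = 3774 − 3927 = -153
b = Sxy/Sxx = -153/278.8 = -0.548780
a = ȳ − b·x̄ = 17 − (-0.548780)·46.2 = 42.353659
ŷ(44) = 42.353659 + (-0.548780)·44 = 18.207317
residual = y − ŷ = 17 − 18.207317 = -1.207317

-1.2073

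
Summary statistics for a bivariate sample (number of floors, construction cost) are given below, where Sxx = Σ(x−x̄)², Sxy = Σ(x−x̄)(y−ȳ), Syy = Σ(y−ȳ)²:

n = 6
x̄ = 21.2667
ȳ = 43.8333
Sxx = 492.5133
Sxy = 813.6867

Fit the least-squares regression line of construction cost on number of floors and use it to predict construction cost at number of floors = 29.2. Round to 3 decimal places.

56.940

b = Sxy/Sxx = 813.6867/492.5133 = 1.652111
a = ȳ − b·x̄ = 43.8333 − 1.652111·21.2667 = 8.698348
ŷ(29.2) = a + b·29.2 = 8.698348 + 1.652111·29.2 = 56.939993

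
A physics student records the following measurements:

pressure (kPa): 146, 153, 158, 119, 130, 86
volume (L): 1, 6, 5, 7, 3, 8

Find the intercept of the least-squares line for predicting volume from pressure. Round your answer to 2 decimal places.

12.15

n = 6, Σx = 792, Σy = 30, Σxy = 3765, Σx² = 108146
Sxx = Σx² − (Σx)²/n = 108146 − 104544 = 3602
Sxy = Σxy − (Σx)(Σy)/n = 3765 − 3960 = -195
b = Sxy/Sxx = -195/3602 = -0.054137
a = ȳ − b·x̄ = 5 − (-0.054137)·132 = 12.146030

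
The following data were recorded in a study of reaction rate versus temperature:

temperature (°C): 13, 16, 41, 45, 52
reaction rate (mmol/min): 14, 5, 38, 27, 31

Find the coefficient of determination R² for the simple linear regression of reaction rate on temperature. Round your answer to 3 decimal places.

n = 5, Σx = 167, Σy = 115, Σxy = 4647, Σx² = 6835, Σy² = 3355
Sxx = Σx² − (Σx)²/n = 6835 − 5577.8 = 1257.2
Sxy = Σxy − (Σx)(Σy)/n = 4647 − 3841 = 806
Syy = Σy² − (Σy)²/n = 3355 − 2645 = 710
R² = Sxy²/(Sxx·Syy) = (806)²/(1257.2·710) = 0.727792

0.728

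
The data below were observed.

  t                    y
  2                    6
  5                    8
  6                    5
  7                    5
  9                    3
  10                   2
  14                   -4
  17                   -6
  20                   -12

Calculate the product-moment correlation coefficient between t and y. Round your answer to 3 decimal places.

-0.966

n = 9, Σx = 90, Σy = 7, Σxy = -234, Σx² = 1180, Σy² = 359
Sxx = Σx² − (Σx)²/n = 1180 − 900 = 280
Sxy = Σxy − (Σx)(Σy)/n = -234 − 70 = -304
Syy = Σy² − (Σy)²/n = 359 − 5.444444 = 353.555556
r = Sxy/√(Sxx·Syy) = -304/√(98995.555556) = -304/314.635592 = -0.966197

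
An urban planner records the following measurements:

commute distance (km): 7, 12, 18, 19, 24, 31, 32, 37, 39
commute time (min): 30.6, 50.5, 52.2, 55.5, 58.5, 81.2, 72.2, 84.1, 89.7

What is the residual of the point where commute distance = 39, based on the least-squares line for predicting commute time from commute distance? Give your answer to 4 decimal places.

1.2795

n = 9, Σx = 219, Σy = 574.5, Σxy = 15655.9, Σx² = 6329
Sxx = Σx² − (Σx)²/n = 6329 − 5329 = 1000
Sxy = Σxy − (Σx)(Σy)/n = 15655.9 − 13979.5 = 1676.4
b = Sxy/Sxx = 1676.4/1000 = 1.6764
a = ȳ − b·x̄ = 63.833333 − 1.6764·24.333333 = 23.040933
ŷ(39) = 23.040933 + 1.6764·39 = 88.420533
residual = y − ŷ = 89.7 − 88.420533 = 1.279467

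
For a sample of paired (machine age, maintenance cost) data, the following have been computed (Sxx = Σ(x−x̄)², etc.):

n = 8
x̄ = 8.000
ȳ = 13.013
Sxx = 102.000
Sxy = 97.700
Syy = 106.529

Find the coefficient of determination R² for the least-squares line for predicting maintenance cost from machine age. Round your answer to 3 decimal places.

0.878

R² = Sxy²/(Sxx·Syy) = (97.7)²/(102·106.529) = 0.878458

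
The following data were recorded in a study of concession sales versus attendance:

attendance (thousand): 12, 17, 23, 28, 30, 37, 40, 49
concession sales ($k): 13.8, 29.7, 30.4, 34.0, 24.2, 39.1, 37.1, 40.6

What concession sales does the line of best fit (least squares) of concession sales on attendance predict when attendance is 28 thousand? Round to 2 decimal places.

n = 8, Σx = 236, Σy = 248.9, Σxy = 7967.8, Σx² = 8016
Sxx = Σx² − (Σx)²/n = 8016 − 6962 = 1054
Sxy = Σxy − (Σx)(Σy)/n = 7967.8 − 7342.55 = 625.25
b = Sxy/Sxx = 625.25/1054 = 0.593216
a = ȳ − b·x̄ = 31.1125 − 0.593216·29.5 = 13.612619
ŷ(28) = a + b·28 = 13.612619 + 0.593216·28 = 30.222676

30.22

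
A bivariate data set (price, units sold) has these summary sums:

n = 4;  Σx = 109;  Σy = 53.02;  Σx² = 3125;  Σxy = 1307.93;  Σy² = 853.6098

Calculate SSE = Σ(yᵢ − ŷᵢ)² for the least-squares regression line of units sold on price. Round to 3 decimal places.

29.783

Sxx = Σx² − (Σx)²/n = 3125 − 2970.25 = 154.75
Sxy = Σxy − (Σx)(Σy)/n = 1307.93 − 1444.795 = -136.865
Syy = Σy² − (Σy)²/n = 853.6098 − 702.7801 = 150.8297
b = Sxy/Sxx = -136.865/154.75 = -0.884426
SSE = Syy − b·Sxy = 150.8297 − (-0.884426)·(-136.865) = 29.782668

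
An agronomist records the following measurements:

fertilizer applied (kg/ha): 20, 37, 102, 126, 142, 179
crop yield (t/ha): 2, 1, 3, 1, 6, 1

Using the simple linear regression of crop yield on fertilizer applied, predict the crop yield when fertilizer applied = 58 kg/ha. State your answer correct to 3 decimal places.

n = 6, Σx = 606, Σy = 14, Σxy = 1540, Σx² = 80254
Sxx = Σx² − (Σx)²/n = 80254 − 61206 = 19048
Sxy = Σxy − (Σx)(Σy)/n = 1540 − 1414 = 126
b = Sxy/Sxx = 126/19048 = 0.006615
a = ȳ − b·x̄ = 2.333333 − 0.006615·101 = 1.665232
ŷ(58) = a + b·58 = 1.665232 + 0.006615·58 = 2.048894

2.049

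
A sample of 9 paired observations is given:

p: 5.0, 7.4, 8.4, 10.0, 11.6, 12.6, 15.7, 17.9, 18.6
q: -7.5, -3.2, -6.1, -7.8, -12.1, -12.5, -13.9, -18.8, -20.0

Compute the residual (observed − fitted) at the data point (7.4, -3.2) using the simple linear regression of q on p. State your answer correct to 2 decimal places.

3.07

n = 9, Σx = 107.2, Σy = -101.9, Σxy = -1415.03, Σx² = 1456.5
Sxx = Σx² − (Σx)²/n = 1456.5 − 1276.871111 = 179.628889
Sxy = Σxy − (Σx)(Σy)/n = -1415.03 − (-1213.742222) = -201.287778
b = Sxy/Sxx = -201.287778/179.628889 = -1.120576
a = ȳ − b·x̄ = -11.322222 − (-1.120576)·11.911111 = 2.025080
ŷ(7.4) = 2.025080 + (-1.120576)·7.4 = -6.267180
residual = y − ŷ = -3.2 − (-6.267180) = 3.067180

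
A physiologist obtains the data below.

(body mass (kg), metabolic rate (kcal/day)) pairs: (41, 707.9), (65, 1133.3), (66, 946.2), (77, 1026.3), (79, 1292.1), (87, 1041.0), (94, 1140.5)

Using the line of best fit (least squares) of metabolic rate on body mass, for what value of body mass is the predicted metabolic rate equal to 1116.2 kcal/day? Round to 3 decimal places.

n = 7, Σx = 509, Σy = 7287.3, Σxy = 544012.6, Σx² = 38837
Sxx = Σx² − (Σx)²/n = 38837 − 37011.571429 = 1825.428571
Sxy = Σxy − (Σx)(Σy)/n = 544012.6 − 529890.814286 = 14121.785714
b = Sxy/Sxx = 14121.785714/1825.428571 = 7.736148
a = ȳ − b·x̄ = 1041.042857 − 7.736148·72.714286 = 478.514376
Set a + b·x = 1116.2: x = (1116.2 − 478.514376) / 7.736148 = 82.429346

82.429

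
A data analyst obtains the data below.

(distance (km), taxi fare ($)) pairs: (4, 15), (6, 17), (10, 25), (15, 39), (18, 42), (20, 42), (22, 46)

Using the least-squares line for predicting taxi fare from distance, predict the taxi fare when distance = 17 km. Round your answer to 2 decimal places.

38.52

n = 7, Σx = 95, Σy = 226, Σxy = 3605, Σx² = 1585
Sxx = Σx² − (Σx)²/n = 1585 − 1289.285714 = 295.714286
Sxy = Σxy − (Σx)(Σy)/n = 3605 − 3067.142857 = 537.857143
b = Sxy/Sxx = 537.857143/295.714286 = 1.818841
a = ȳ − b·x̄ = 32.285714 − 1.818841·13.571429 = 7.601449
ŷ(17) = a + b·17 = 7.601449 + 1.818841·17 = 38.521739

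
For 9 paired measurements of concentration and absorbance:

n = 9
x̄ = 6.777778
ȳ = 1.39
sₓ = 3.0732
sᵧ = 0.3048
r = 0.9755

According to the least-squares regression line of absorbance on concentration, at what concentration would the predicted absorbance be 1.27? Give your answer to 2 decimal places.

b = r · sᵧ/sₓ = 0.9755 · 0.3048/3.0732 = 0.096750
a = ȳ − b·x̄ = 1.39 − 0.096750·6.777778 = 0.734249
Set a + b·x = 1.27: x = (1.27 − 0.734249) / 0.096750 = 5.537469

5.54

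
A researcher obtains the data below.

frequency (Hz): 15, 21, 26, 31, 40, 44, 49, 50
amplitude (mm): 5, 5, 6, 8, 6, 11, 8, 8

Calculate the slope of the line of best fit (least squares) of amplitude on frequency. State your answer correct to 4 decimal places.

0.1096

n = 8, Σx = 276, Σy = 57, Σxy = 2100, Σx² = 10740
Sxx = Σx² − (Σx)²/n = 10740 − 9522 = 1218
Sxy = Σxy − (Σx)(Σy)/n = 2100 − 1966.5 = 133.5
b = Sxy/Sxx = 133.5/1218 = 0.109606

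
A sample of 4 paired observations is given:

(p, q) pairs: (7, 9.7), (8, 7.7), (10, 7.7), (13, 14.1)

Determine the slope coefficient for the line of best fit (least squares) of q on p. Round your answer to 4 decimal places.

n = 4, Σx = 38, Σy = 39.2, Σxy = 389.8, Σx² = 382
Sxx = Σx² − (Σx)²/n = 382 − 361 = 21
Sxy = Σxy − (Σx)(Σy)/n = 389.8 − 372.4 = 17.4
b = Sxy/Sxx = 17.4/21 = 0.828571

0.8286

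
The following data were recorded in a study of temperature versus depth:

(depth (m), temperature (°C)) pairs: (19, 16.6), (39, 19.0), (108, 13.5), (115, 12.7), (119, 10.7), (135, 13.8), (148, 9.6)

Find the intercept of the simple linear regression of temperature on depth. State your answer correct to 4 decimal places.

19.2831

n = 7, Σx = 683, Σy = 95.9, Σxy = 8532, Σx² = 81061
Sxx = Σx² − (Σx)²/n = 81061 − 66641.285714 = 14419.714286
Sxy = Σxy − (Σx)(Σy)/n = 8532 − 9357.1 = -825.1
b = Sxy/Sxx = -825.1/14419.714286 = -0.057220
a = ȳ − b·x̄ = 13.7 − (-0.057220)·97.571429 = 19.283064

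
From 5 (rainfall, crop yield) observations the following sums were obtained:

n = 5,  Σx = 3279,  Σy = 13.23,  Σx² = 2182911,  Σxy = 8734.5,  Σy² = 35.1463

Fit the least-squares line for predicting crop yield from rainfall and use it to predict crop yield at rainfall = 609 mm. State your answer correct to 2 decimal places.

2.56

Sxx = Σx² − (Σx)²/n = 2182911 − 2150368.2 = 32542.8
Sxy = Σxy − (Σx)(Σy)/n = 8734.5 − 8676.234 = 58.266
b = Sxy/Sxx = 58.266/32542.8 = 0.001790
a = ȳ − b·x̄ = 2.646 − 0.001790·655.8 = 1.471828
ŷ(609) = a + b·609 = 1.471828 + 0.001790·609 = 2.562207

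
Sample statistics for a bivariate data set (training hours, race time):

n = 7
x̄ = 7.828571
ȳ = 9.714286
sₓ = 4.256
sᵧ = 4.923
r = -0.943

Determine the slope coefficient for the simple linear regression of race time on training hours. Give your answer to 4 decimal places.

b = r · sᵧ/sₓ = -0.943 · 4.923/4.256 = -1.090787

-1.0908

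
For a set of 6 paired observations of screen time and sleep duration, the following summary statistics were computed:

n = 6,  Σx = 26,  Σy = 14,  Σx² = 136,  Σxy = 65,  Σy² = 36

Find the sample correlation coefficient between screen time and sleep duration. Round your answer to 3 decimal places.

0.491

Sxx = Σx² − (Σx)²/n = 136 − 112.666667 = 23.333333
Sxy = Σxy − (Σx)(Σy)/n = 65 − 60.666667 = 4.333333
Syy = Σy² − (Σy)²/n = 36 − 32.666667 = 3.333333
r = Sxy/√(Sxx·Syy) = 4.333333/√(77.777778) = 4.333333/8.819171 = 0.491354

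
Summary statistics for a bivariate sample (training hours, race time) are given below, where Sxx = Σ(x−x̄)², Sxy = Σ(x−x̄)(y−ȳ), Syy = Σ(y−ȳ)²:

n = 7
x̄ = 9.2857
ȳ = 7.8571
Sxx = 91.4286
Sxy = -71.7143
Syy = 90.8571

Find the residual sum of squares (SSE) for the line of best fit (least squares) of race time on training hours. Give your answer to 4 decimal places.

34.6062

b = Sxy/Sxx = -71.7143/91.4286 = -0.784375
SSE = Syy − b·Sxy = 90.8571 − (-0.784375)·(-71.7143) = 34.606202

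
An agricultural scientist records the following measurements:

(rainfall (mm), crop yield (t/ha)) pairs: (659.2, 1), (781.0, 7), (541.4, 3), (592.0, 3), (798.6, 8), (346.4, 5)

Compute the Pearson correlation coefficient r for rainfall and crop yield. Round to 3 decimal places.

0.408

n = 6, Σx = 3718.6, Σy = 27, Σxy = 17647.2, Σx² = 2445838.52, Σy² = 157
Sxx = Σx² − (Σx)²/n = 2445838.52 − 2304664.326667 = 141174.193333
Sxy = Σxy − (Σx)(Σy)/n = 17647.2 − 16733.7 = 913.5
Syy = Σy² − (Σy)²/n = 157 − 121.5 = 35.5
r = Sxy/√(Sxx·Syy) = 913.5/√(5011683.863333) = 913.5/2238.679044 = 0.408053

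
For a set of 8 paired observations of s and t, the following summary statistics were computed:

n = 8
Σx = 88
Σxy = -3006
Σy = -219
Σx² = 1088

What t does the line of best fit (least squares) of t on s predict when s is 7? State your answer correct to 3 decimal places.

-7.475

Sxx = Σx² − (Σx)²/n = 1088 − 968 = 120
Sxy = Σxy − (Σx)(Σy)/n = -3006 − (-2409) = -597
b = Sxy/Sxx = -597/120 = -4.975
a = ȳ − b·x̄ = -27.375 − (-4.975)·11 = 27.35
ŷ(7) = a + b·7 = 27.35 + (-4.975)·7 = -7.475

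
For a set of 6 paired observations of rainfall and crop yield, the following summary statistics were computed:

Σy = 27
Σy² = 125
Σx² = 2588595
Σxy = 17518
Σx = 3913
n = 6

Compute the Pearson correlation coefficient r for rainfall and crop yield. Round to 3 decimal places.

-0.253

Sxx = Σx² − (Σx)²/n = 2588595 − 2551928.166667 = 36666.833333
Sxy = Σxy − (Σx)(Σy)/n = 17518 − 17608.5 = -90.5
Syy = Σy² − (Σy)²/n = 125 − 121.5 = 3.5
r = Sxy/√(Sxx·Syy) = -90.5/√(128333.916667) = -90.5/358.237235 = -0.252626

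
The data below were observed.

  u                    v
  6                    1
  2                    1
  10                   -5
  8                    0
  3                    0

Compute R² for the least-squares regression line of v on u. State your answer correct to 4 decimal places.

0.5360

n = 5, Σx = 29, Σy = -3, Σxy = -42, Σx² = 213, Σy² = 27
Sxx = Σx² − (Σx)²/n = 213 − 168.2 = 44.8
Sxy = Σxy − (Σx)(Σy)/n = -42 − (-17.4) = -24.6
Syy = Σy² − (Σy)²/n = 27 − 1.8 = 25.2
R² = Sxy²/(Sxx·Syy) = (-24.6)²/(44.8·25.2) = 0.536033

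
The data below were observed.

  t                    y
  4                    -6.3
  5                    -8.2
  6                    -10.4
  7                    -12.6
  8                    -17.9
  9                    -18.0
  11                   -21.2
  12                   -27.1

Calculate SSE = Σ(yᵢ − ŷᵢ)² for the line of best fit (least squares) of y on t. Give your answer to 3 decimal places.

11.457

n = 8, Σx = 62, Σy = -121.7, Σxy = -1080.4, Σx² = 536, Σy² = 2202.11
Sxx = Σx² − (Σx)²/n = 536 − 480.5 = 55.5
Sxy = Σxy − (Σx)(Σy)/n = -1080.4 − (-943.175) = -137.225
Syy = Σy² − (Σy)²/n = 2202.11 − 1851.36125 = 350.74875
b = Sxy/Sxx = -137.225/55.5 = -2.472523
SSE = Syy − b·Sxy = 350.74875 − (-2.472523)·(-137.225) = 11.456847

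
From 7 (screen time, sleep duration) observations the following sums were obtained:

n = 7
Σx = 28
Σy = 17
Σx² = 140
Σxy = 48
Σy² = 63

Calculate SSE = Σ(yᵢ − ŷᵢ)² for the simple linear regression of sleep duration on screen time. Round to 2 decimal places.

7.43

Sxx = Σx² − (Σx)²/n = 140 − 112 = 28
Sxy = Σxy − (Σx)(Σy)/n = 48 − 68 = -20
Syy = Σy² − (Σy)²/n = 63 − 41.285714 = 21.714286
b = Sxy/Sxx = -20/28 = -0.714286
SSE = Syy − b·Sxy = 21.714286 − (-0.714286)·(-20) = 7.428571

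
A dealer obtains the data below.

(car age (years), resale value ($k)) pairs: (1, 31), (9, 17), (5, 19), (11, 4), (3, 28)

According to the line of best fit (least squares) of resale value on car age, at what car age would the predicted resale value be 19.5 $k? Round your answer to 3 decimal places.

n = 5, Σx = 29, Σy = 99, Σxy = 407, Σx² = 237
Sxx = Σx² − (Σx)²/n = 237 − 168.2 = 68.8
Sxy = Σxy − (Σx)(Σy)/n = 407 − 574.2 = -167.2
b = Sxy/Sxx = -167.2/68.8 = -2.430233
a = ȳ − b·x̄ = 19.8 − (-2.430233)·5.8 = 33.895349
Set a + b·x = 19.5: x = (19.5 − 33.895349) / (-2.430233) = 5.923445

5.923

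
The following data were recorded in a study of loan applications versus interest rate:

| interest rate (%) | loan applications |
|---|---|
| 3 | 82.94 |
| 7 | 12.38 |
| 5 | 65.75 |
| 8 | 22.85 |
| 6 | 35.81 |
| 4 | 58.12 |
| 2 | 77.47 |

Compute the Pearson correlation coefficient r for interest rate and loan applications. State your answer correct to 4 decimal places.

n = 7, Σx = 35, Σy = 355.32, Σxy = 1449.31, Σx² = 203, Σy² = 22539.3844
Sxx = Σx² − (Σx)²/n = 203 − 175 = 28
Sxy = Σxy − (Σx)(Σy)/n = 1449.31 − 1776.6 = -327.29
Syy = Σy² − (Σy)²/n = 22539.3844 − 18036.0432 = 4503.3412
r = Sxy/√(Sxx·Syy) = -327.29/√(126093.5536) = -327.29/355.096541 = -0.921693

-0.9217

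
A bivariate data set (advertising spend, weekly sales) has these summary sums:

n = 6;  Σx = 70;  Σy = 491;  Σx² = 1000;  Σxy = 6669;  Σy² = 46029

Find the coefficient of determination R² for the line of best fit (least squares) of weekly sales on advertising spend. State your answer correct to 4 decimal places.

0.8252

Sxx = Σx² − (Σx)²/n = 1000 − 816.666667 = 183.333333
Sxy = Σxy − (Σx)(Σy)/n = 6669 − 5728.333333 = 940.666667
Syy = Σy² − (Σy)²/n = 46029 − 40180.166667 = 5848.833333
R² = Sxy²/(Sxx·Syy) = (940.666667)²/(183.333333·5848.833333) = 0.825203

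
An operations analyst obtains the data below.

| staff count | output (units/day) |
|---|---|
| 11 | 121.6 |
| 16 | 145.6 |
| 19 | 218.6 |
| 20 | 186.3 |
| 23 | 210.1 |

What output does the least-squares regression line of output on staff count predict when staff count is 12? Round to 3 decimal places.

129.106

n = 5, Σx = 89, Σy = 882.2, Σxy = 16378.9, Σx² = 1667
Sxx = Σx² − (Σx)²/n = 1667 − 1584.2 = 82.8
Sxy = Σxy − (Σx)(Σy)/n = 16378.9 − 15703.16 = 675.74
b = Sxy/Sxx = 675.74/82.8 = 8.161111
a = ȳ − b·x̄ = 176.44 − 8.161111·17.8 = 31.172222
ŷ(12) = a + b·12 = 31.172222 + 8.161111·12 = 129.105556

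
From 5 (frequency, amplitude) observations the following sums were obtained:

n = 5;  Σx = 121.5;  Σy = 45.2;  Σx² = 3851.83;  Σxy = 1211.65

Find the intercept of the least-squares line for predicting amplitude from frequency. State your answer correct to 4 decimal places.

5.9791

Sxx = Σx² − (Σx)²/n = 3851.83 − 2952.45 = 899.38
Sxy = Σxy − (Σx)(Σy)/n = 1211.65 − 1098.36 = 113.29
b = Sxy/Sxx = 113.29/899.38 = 0.125965
a = ȳ − b·x̄ = 9.04 − 0.125965·24.3 = 5.979061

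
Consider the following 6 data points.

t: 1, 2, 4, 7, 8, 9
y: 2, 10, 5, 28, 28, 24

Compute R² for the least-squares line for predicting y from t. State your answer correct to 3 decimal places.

n = 6, Σx = 31, Σy = 97, Σxy = 678, Σx² = 215, Σy² = 2273
Sxx = Σx² − (Σx)²/n = 215 − 160.166667 = 54.833333
Sxy = Σxy − (Σx)(Σy)/n = 678 − 501.166667 = 176.833333
Syy = Σy² − (Σy)²/n = 2273 − 1568.166667 = 704.833333
R² = Sxy²/(Sxx·Syy) = (176.833333)²/(54.833333·704.833333) = 0.809091

0.809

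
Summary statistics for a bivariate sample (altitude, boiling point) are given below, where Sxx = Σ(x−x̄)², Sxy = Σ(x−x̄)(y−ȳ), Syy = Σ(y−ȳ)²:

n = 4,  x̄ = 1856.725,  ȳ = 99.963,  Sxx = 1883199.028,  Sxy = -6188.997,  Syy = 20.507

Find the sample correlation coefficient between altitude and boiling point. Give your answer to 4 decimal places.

-0.9959

r = Sxy/√(Sxx·Syy) = -6188.997/√(38618762.467196) = -6188.997/6214.399606 = -0.995912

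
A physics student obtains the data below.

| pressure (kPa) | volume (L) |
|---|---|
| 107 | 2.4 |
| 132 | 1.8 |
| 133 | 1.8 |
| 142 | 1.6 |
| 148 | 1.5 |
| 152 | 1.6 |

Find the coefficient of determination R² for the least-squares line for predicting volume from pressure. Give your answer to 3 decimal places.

0.941

n = 6, Σx = 814, Σy = 10.7, Σxy = 1426.2, Σx² = 111734, Σy² = 19.61
Sxx = Σx² − (Σx)²/n = 111734 − 110432.666667 = 1301.333333
Sxy = Σxy − (Σx)(Σy)/n = 1426.2 − 1451.633333 = -25.433333
Syy = Σy² − (Σy)²/n = 19.61 − 19.081667 = 0.528333
R² = Sxy²/(Sxx·Syy) = (-25.433333)²/(1301.333333·0.528333) = 0.940827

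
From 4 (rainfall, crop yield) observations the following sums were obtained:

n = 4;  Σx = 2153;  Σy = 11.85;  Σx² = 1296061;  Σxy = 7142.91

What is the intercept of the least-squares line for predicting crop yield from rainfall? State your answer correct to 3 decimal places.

-0.037

Sxx = Σx² − (Σx)²/n = 1296061 − 1158852.25 = 137208.75
Sxy = Σxy − (Σx)(Σy)/n = 7142.91 − 6378.2625 = 764.6475
b = Sxy/Sxx = 764.6475/137208.75 = 0.005573
a = ȳ − b·x̄ = 2.9625 − 0.005573·538.25 = -0.037101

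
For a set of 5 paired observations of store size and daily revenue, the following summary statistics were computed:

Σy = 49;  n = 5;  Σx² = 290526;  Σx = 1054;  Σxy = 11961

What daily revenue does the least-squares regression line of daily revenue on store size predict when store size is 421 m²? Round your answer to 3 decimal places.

Sxx = Σx² − (Σx)²/n = 290526 − 222183.2 = 68342.8
Sxy = Σxy − (Σx)(Σy)/n = 11961 − 10329.2 = 1631.8
b = Sxy/Sxx = 1631.8/68342.8 = 0.023877
a = ȳ − b·x̄ = 9.8 − 0.023877·210.8 = 4.766793
ŷ(421) = a + b·421 = 4.766793 + 0.023877·421 = 14.818881

14.819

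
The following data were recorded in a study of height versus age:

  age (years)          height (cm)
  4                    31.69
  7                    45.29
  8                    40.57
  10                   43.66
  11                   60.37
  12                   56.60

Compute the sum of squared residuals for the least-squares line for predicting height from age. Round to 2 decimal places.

n = 6, Σx = 52, Σy = 278.18, Σxy = 2548.22, Σx² = 494, Σy² = 13455.6576
Sxx = Σx² − (Σx)²/n = 494 − 450.666667 = 43.333333
Sxy = Σxy − (Σx)(Σy)/n = 2548.22 − 2410.893333 = 137.326667
Syy = Σy² − (Σy)²/n = 13455.6576 − 12897.352067 = 558.305533
b = Sxy/Sxx = 137.326667/43.333333 = 3.169077
SSE = Syy − b·Sxy = 558.305533 − 3.169077·137.326667 = 123.106763

123.11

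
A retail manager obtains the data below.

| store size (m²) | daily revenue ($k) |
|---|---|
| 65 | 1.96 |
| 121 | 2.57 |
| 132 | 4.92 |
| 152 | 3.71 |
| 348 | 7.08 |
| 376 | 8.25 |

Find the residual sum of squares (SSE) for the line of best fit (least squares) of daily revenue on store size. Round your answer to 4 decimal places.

2.8870

n = 6, Σx = 1194, Σy = 28.49, Σxy = 7217.57, Σx² = 321874, Σy² = 166.6059
Sxx = Σx² − (Σx)²/n = 321874 − 237606 = 84268
Sxy = Σxy − (Σx)(Σy)/n = 7217.57 − 5669.51 = 1548.06
Syy = Σy² − (Σy)²/n = 166.6059 − 135.280017 = 31.325883
b = Sxy/Sxx = 1548.06/84268 = 0.018371
SSE = Syy − b·Sxy = 31.325883 − 0.018371·1548.06 = 2.886977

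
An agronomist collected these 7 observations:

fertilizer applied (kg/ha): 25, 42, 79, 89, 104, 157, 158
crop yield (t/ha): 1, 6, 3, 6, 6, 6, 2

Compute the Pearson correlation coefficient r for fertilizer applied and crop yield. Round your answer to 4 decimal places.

n = 7, Σx = 654, Σy = 30, Σxy = 2930, Σx² = 76980, Σy² = 158
Sxx = Σx² − (Σx)²/n = 76980 − 61102.285714 = 15877.714286
Sxy = Σxy − (Σx)(Σy)/n = 2930 − 2802.857143 = 127.142857
Syy = Σy² − (Σy)²/n = 158 − 128.571429 = 29.428571
r = Sxy/√(Sxx·Syy) = 127.142857/√(467258.448980) = 127.142857/683.563054 = 0.186000

0.1860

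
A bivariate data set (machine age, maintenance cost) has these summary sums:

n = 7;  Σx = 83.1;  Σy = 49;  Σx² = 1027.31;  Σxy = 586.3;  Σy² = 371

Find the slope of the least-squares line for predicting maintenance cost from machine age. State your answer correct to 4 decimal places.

Sxx = Σx² − (Σx)²/n = 1027.31 − 986.515714 = 40.794286
Sxy = Σxy − (Σx)(Σy)/n = 586.3 − 581.7 = 4.6
b = Sxy/Sxx = 4.6/40.794286 = 0.112761

0.1128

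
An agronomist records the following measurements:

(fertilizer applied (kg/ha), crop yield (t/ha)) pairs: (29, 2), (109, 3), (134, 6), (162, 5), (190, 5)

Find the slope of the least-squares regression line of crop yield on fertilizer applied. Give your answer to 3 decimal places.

n = 5, Σx = 624, Σy = 21, Σxy = 2949, Σx² = 93022
Sxx = Σx² − (Σx)²/n = 93022 − 77875.2 = 15146.8
Sxy = Σxy − (Σx)(Σy)/n = 2949 − 2620.8 = 328.2
b = Sxy/Sxx = 328.2/15146.8 = 0.021668

0.022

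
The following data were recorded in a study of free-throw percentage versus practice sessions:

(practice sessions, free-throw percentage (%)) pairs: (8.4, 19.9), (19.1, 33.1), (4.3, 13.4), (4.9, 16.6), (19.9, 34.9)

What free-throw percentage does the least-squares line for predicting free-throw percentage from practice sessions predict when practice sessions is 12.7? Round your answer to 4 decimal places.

n = 5, Σx = 56.6, Σy = 117.9, Σxy = 1632.84, Σx² = 873.88
Sxx = Σx² − (Σx)²/n = 873.88 − 640.712 = 233.168
Sxy = Σxy − (Σx)(Σy)/n = 1632.84 − 1334.628 = 298.212
b = Sxy/Sxx = 298.212/233.168 = 1.278958
a = ȳ − b·x̄ = 23.58 − 1.278958·11.32 = 9.102199
ŷ(12.7) = a + b·12.7 = 9.102199 + 1.278958·12.7 = 25.344962

25.3450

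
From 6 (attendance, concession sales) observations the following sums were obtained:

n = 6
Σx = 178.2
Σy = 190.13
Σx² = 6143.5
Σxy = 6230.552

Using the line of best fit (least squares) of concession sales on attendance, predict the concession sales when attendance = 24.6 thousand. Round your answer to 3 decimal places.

Sxx = Σx² − (Σx)²/n = 6143.5 − 5292.54 = 850.96
Sxy = Σxy − (Σx)(Σy)/n = 6230.552 − 5646.861 = 583.691
b = Sxy/Sxx = 583.691/850.96 = 0.685921
a = ȳ − b·x̄ = 31.688333 − 0.685921·29.7 = 11.316491
ŷ(24.6) = a + b·24.6 = 11.316491 + 0.685921·24.6 = 28.190138

28.190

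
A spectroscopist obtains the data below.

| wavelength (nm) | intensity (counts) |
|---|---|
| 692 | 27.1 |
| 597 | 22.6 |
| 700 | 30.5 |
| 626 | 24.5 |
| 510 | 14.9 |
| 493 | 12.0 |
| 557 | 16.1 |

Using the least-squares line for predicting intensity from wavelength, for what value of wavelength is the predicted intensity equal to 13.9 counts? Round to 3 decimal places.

n = 7, Σx = 4175, Σy = 147.7, Σxy = 91415.1, Σx² = 2530547
Sxx = Σx² − (Σx)²/n = 2530547 − 2490089.285714 = 40457.714286
Sxy = Σxy − (Σx)(Σy)/n = 91415.1 − 88092.5 = 3322.6
b = Sxy/Sxx = 3322.6/40457.714286 = 0.082125
a = ȳ − b·x̄ = 21.1 − 0.082125·596.428571 = -27.881847
Set a + b·x = 13.9: x = (13.9 − (-27.881847)) / 0.082125 = 508.757608

508.758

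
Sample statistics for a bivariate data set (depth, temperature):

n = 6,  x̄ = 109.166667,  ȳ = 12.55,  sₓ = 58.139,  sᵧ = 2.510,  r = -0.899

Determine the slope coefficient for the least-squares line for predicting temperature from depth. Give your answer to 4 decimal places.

-0.0388

b = r · sᵧ/sₓ = -0.899 · 2.51/58.139 = -0.038812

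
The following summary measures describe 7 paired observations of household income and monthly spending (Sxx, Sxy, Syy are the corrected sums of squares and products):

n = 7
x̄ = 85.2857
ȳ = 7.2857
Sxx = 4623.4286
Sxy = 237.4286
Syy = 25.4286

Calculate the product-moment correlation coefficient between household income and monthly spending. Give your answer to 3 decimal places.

r = Sxy/√(Sxx·Syy) = 237.4286/√(117567.316498) = 237.4286/342.880907 = 0.692452

0.692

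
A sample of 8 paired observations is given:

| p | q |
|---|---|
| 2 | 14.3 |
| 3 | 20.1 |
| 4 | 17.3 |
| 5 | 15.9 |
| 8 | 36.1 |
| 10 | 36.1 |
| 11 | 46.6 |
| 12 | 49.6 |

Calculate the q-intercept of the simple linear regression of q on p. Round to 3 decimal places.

n = 8, Σx = 55, Σy = 236, Σxy = 1995.2, Σx² = 483
Sxx = Σx² − (Σx)²/n = 483 − 378.125 = 104.875
Sxy = Σxy − (Σx)(Σy)/n = 1995.2 − 1622.5 = 372.7
b = Sxy/Sxx = 372.7/104.875 = 3.553754
a = ȳ − b·x̄ = 29.5 − 3.553754·6.875 = 5.067938

5.068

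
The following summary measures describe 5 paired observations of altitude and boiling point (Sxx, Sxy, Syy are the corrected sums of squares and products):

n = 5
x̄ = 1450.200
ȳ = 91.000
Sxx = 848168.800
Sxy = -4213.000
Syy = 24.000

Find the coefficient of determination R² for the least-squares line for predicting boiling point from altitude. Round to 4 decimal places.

R² = Sxy²/(Sxx·Syy) = (-4213)²/(848168.8·24) = 0.871946

0.8719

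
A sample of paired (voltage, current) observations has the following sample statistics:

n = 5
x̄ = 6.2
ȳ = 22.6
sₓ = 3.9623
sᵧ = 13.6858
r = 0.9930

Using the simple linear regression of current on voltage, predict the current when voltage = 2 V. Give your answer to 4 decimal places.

b = r · sᵧ/sₓ = 0.993 · 13.6858/3.9623 = 3.429826
a = ȳ − b·x̄ = 22.6 − 3.429826·6.2 = 1.335079
ŷ(2) = a + b·2 = 1.335079 + 3.429826·2 = 8.194731

8.1947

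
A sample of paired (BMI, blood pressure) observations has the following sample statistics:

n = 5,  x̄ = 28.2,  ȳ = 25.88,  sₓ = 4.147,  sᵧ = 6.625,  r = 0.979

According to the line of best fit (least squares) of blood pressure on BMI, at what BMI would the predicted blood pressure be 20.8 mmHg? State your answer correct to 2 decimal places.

b = r · sᵧ/sₓ = 0.979 · 6.625/4.147 = 1.563992
a = ȳ − b·x̄ = 25.88 − 1.563992·28.2 = -18.224576
Set a + b·x = 20.8: x = (20.8 − (-18.224576)) / 1.563992 = 24.951902

24.95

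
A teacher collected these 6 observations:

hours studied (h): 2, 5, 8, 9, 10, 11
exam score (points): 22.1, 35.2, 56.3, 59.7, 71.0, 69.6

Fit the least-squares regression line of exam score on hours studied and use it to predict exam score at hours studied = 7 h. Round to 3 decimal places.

n = 6, Σx = 45, Σy = 313.9, Σxy = 2683.5, Σx² = 395
Sxx = Σx² − (Σx)²/n = 395 − 337.5 = 57.5
Sxy = Σxy − (Σx)(Σy)/n = 2683.5 − 2354.25 = 329.25
b = Sxy/Sxx = 329.25/57.5 = 5.726087
a = ȳ − b·x̄ = 52.316667 − 5.726087·7.5 = 9.371014
ŷ(7) = a + b·7 = 9.371014 + 5.726087·7 = 49.453623

49.454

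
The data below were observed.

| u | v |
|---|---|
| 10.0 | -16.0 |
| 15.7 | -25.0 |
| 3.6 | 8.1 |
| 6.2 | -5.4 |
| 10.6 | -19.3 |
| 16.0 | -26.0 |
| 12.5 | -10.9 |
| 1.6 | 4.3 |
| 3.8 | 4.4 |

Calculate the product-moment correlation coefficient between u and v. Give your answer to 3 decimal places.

n = 9, Σx = 80, Σy = -85.8, Σxy = -1290.05, Σx² = 939.5, Σy² = 2180.92
Sxx = Σx² − (Σx)²/n = 939.5 − 711.111111 = 228.388889
Sxy = Σxy − (Σx)(Σy)/n = -1290.05 − (-762.666667) = -527.383333
Syy = Σy² − (Σy)²/n = 2180.92 − 817.96 = 1362.96
r = Sxy/√(Sxx·Syy) = -527.383333/√(311284.92) = -527.383333/557.929135 = -0.945251

-0.945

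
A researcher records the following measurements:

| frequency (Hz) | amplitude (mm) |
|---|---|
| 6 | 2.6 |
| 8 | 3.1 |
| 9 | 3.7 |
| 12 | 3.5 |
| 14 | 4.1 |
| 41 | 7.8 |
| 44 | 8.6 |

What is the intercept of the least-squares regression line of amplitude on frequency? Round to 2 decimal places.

1.95

n = 7, Σx = 134, Σy = 33.4, Σxy = 871.3, Σx² = 4138
Sxx = Σx² − (Σx)²/n = 4138 − 2565.142857 = 1572.857143
Sxy = Σxy − (Σx)(Σy)/n = 871.3 − 639.371429 = 231.928571
b = Sxy/Sxx = 231.928571/1572.857143 = 0.147457
a = ȳ − b·x̄ = 4.771429 − 0.147457·19.142857 = 1.948683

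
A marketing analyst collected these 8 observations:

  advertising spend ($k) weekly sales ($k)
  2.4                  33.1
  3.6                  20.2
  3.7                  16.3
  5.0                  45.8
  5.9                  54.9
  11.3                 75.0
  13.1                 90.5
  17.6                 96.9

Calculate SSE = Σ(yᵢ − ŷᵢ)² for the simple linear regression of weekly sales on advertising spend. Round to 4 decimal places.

770.6451

n = 8, Σx = 62.6, Σy = 432.7, Σxy = 4503.87, Σx² = 701.28, Σy² = 30085.85
Sxx = Σx² − (Σx)²/n = 701.28 − 489.845 = 211.435
Sxy = Σxy − (Σx)(Σy)/n = 4503.87 − 3385.8775 = 1117.9925
Syy = Σy² − (Σy)²/n = 30085.85 − 23403.66125 = 6682.18875
b = Sxy/Sxx = 1117.9925/211.435 = 5.287642
SSE = Syy − b·Sxy = 6682.18875 − 5.287642·1117.9925 = 770.645107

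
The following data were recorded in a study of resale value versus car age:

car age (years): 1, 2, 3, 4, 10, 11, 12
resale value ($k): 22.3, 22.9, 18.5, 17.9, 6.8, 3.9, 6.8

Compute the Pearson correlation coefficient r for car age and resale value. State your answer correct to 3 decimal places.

n = 7, Σx = 43, Σy = 99.1, Σxy = 387.7, Σx² = 395, Σy² = 1792.05
Sxx = Σx² − (Σx)²/n = 395 − 264.142857 = 130.857143
Sxy = Σxy − (Σx)(Σy)/n = 387.7 − 608.757143 = -221.057143
Syy = Σy² − (Σy)²/n = 1792.05 − 1402.972857 = 389.077143
r = Sxy/√(Sxx·Syy) = -221.057143/√(50913.523265) = -221.057143/225.640252 = -0.979688

-0.980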